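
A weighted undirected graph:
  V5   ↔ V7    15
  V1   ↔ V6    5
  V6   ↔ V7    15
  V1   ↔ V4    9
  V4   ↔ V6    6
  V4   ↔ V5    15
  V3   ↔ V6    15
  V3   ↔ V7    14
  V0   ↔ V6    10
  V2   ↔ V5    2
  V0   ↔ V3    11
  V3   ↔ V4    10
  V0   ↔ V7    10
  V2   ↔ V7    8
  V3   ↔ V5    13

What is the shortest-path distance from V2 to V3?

15

A few of the V2→V3 routes:
V2 - V7 - V0 - V3: 8 + 10 + 11 = 29
V2 - V7 - V3: 8 + 14 = 22
V2 - V5 - V3: 2 + 13 = 15
V2 - V5 - V4 - V3: 2 + 15 + 10 = 27
The minimum is 15.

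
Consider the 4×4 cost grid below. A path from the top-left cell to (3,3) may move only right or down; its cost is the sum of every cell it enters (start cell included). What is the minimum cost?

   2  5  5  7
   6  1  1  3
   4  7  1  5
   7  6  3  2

15

One optimal route is [0,0] [0,1] [1,1] [1,2] [2,2] [3,2] [3,3].
Its cost is 2 + 5 + 1 + 1 + 1 + 3 + 2 = 15.
For comparison, the top-then-right route costs 29.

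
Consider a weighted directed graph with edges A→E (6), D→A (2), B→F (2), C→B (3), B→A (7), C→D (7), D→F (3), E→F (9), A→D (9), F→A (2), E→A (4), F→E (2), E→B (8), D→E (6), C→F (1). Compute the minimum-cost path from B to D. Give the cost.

Paths from B to D:
B → A → D: 7 + 9 = 16
B → F → E → A → D: 2 + 2 + 4 + 9 = 17
B → F → A → D: 2 + 2 + 9 = 13
The minimum is 13.

13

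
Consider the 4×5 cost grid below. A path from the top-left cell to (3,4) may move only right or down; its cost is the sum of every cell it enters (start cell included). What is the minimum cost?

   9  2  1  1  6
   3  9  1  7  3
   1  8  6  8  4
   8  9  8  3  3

Cheapest: [0,0]→[0,1]→[0,2]→[0,3]→[0,4]→[1,4]→[2,4]→[3,4]
  9 + 2 + 1 + 1 + 6 + 3 + 4 + 3 = 29

29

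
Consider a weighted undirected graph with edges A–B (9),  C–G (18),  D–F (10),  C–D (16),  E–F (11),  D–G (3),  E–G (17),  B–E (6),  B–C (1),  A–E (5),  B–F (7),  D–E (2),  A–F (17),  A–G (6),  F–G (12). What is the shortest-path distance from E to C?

7

A few of the E→C routes:
E - D - F - B - C: 2 + 10 + 7 + 1 = 20
E - D - G - A - B - C: 2 + 3 + 6 + 9 + 1 = 21
E - D - C: 2 + 16 = 18
E - A - B - C: 5 + 9 + 1 = 15
E - B - C: 6 + 1 = 7
E - F - B - C: 11 + 7 + 1 = 19
Best route has total 7.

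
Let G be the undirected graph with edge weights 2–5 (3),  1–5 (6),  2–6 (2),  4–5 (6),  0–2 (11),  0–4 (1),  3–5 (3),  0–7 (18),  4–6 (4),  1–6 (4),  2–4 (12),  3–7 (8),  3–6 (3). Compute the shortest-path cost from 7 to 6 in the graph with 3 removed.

Comparing a few candidate routes:
7→0→4→6: 18 + 1 + 4 = 23
7→0→4→5→2→6: 18 + 1 + 6 + 3 + 2 = 30
7→0→2→6: 18 + 11 + 2 = 31
7→0→4→2→6: 18 + 1 + 12 + 2 = 33
Best route has total 23.

23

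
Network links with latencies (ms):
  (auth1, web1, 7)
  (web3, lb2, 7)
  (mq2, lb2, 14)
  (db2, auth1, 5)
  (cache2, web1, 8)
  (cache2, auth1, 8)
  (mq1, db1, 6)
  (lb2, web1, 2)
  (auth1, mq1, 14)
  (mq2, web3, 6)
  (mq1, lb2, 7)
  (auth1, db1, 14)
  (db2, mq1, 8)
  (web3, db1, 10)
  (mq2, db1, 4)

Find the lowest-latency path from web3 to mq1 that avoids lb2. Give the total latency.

A few of the web3→mq1 routes:
web3→db1→auth1→db2→mq1: 10 + 14 + 5 + 8 = 37
web3→mq2→db1→auth1→db2→mq1: 6 + 4 + 14 + 5 + 8 = 37
web3→mq2→db1→mq1: 6 + 4 + 6 = 16
web3→db1→mq1: 10 + 6 = 16
Best route has total 16 ms.

16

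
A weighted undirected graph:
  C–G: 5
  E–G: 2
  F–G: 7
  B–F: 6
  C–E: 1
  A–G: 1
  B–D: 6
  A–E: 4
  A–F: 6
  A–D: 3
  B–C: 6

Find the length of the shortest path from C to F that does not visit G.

Routes from C to F avoiding G:
C -> B -> F: 6 + 6 = 12
C -> E -> A -> D -> B -> F: 1 + 4 + 3 + 6 + 6 = 20
C -> E -> A -> F: 1 + 4 + 6 = 11
C -> B -> D -> A -> F: 6 + 6 + 3 + 6 = 21
The minimum is 11.

11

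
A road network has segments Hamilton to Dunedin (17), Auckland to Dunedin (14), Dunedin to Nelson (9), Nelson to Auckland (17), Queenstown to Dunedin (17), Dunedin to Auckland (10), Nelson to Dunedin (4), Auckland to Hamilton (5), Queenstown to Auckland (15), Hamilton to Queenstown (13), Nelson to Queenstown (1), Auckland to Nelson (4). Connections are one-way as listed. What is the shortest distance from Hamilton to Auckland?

27

Paths from Hamilton to Auckland:
Hamilton→Dunedin→Auckland: 17 + 10 = 27
Hamilton→Queenstown→Auckland: 13 + 15 = 28
Hamilton→Queenstown→Dunedin→Auckland: 13 + 17 + 10 = 40
Hamilton→Dunedin→Nelson→Auckland: 17 + 9 + 17 = 43
Hamilton→Dunedin→Nelson→Queenstown→Auckland: 17 + 9 + 1 + 15 = 42
Hamilton→Queenstown→Dunedin→Nelson→Auckland: 13 + 17 + 9 + 17 = 56
The minimum is 27 mi.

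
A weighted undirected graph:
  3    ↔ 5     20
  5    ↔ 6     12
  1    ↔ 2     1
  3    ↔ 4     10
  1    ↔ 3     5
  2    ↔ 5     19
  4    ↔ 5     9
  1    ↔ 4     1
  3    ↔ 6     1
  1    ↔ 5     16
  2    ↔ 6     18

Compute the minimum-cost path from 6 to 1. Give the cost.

Checking several routes:
6 - 5 - 1: 12 + 16 = 28
6 - 3 - 4 - 1: 1 + 10 + 1 = 12
6 - 3 - 1: 1 + 5 = 6
6 - 2 - 1: 18 + 1 = 19
6 - 5 - 4 - 1: 12 + 9 + 1 = 22
The minimum is 6.

6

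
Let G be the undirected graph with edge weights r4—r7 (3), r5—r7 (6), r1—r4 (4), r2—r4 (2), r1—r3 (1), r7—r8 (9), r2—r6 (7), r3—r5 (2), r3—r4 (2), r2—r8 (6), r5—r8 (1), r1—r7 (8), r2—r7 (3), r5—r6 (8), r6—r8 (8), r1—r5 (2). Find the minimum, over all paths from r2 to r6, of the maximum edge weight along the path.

7

Some routes from r2 to r6:
r2 - r7 - r4 - r1 - r3 - r5 - r8 - r6: max(3, 3, 4, 1, 2, 1, 8) = 8
r2 - r7 - r4 - r3 - r5 - r8 - r6: max(3, 3, 2, 2, 1, 8) = 8
r2 - r7 - r4 - r3 - r5 - r6: max(3, 3, 2, 2, 8) = 8
r2 - r7 - r4 - r3 - r1 - r5 - r6: max(3, 3, 2, 1, 2, 8) = 8
r2 - r6: max(7) = 7
r2 - r7 - r4 - r3 - r1 - r5 - r8 - r6: max(3, 3, 2, 1, 2, 1, 8) = 8
Best route has worst link 7.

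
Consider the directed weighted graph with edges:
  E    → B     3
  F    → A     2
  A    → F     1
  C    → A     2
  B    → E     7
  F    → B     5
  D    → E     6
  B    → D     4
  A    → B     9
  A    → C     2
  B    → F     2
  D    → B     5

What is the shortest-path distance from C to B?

8

Routes from C to B:
C→A→F→B: 2 + 1 + 5 = 8
C→A→B: 2 + 9 = 11
Shortest: 8.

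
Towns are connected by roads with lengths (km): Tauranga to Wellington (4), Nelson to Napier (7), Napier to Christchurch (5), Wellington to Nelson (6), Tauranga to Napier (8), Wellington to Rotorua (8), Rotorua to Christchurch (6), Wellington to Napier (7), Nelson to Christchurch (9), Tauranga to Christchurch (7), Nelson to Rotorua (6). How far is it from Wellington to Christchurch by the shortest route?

Comparing a few candidate routes:
Wellington → Rotorua → Christchurch: 8 + 6 = 14
Wellington → Nelson → Christchurch: 6 + 9 = 15
Wellington → Napier → Christchurch: 7 + 5 = 12
Wellington → Tauranga → Christchurch: 4 + 7 = 11
The minimum is 11 km.

11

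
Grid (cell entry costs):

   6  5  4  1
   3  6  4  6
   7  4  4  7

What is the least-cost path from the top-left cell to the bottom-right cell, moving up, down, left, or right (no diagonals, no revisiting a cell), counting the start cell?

29

One optimal route is [0,0] -> [0,1] -> [0,2] -> [0,3] -> [1,3] -> [2,3].
Its cost is 6 + 5 + 4 + 1 + 6 + 7 = 29.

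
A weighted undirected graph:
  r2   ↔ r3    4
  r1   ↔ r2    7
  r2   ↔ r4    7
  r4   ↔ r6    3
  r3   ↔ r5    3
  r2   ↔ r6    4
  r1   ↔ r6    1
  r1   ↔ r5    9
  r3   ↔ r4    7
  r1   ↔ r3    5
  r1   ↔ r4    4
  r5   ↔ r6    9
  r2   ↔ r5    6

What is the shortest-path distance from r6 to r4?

Comparing a few candidate routes:
r6 → r2 → r3 → r4: 4 + 4 + 7 = 15
r6 → r4: 3
r6 → r2 → r1 → r4: 4 + 7 + 4 = 15
r6 → r1 → r3 → r4: 1 + 5 + 7 = 13
r6 → r2 → r4: 4 + 7 = 11
r6 → r1 → r4: 1 + 4 = 5
Best route has total 3.

3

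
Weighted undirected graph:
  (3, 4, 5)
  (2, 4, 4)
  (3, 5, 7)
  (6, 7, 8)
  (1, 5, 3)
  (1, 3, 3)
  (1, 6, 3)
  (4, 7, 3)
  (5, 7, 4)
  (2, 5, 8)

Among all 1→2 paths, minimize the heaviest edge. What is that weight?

Checking several routes:
1 → 5 → 7 → 4 → 2: max(3, 4, 3, 4) = 4
1 → 5 → 3 → 4 → 2: max(3, 7, 5, 4) = 7
1 → 3 → 4 → 2: max(3, 5, 4) = 5
1 → 3 → 5 → 7 → 4 → 2: max(3, 7, 4, 3, 4) = 7
Smallest bottleneck: 4.

4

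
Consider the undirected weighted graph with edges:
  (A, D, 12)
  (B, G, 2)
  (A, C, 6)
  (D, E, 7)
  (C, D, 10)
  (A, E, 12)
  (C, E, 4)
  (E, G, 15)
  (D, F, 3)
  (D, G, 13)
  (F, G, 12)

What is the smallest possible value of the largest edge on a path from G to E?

Comparing a few candidate routes:
G → F → D → C → E: max(12, 3, 10, 4) = 12
G → F → D → C → A → E: max(12, 3, 10, 6, 12) = 12
G → F → D → A → E: max(12, 3, 12, 12) = 12
The minimum achievable maximum is 12.

12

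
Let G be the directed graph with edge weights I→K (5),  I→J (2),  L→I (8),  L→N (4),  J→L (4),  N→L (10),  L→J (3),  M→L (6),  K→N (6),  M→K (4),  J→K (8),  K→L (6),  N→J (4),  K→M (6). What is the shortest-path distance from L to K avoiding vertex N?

Routes from L to K avoiding N:
L-I-J-K: 8 + 2 + 8 = 18
L-J-K: 3 + 8 = 11
L-I-K: 8 + 5 = 13
Shortest: 11.

11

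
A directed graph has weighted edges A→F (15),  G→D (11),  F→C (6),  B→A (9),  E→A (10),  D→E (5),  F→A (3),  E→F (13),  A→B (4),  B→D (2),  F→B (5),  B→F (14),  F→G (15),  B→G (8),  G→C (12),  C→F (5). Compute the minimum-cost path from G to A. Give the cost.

Checking several routes:
G -> C -> F -> A: 12 + 5 + 3 = 20
G -> D -> E -> A: 11 + 5 + 10 = 26
G -> D -> E -> F -> A: 11 + 5 + 13 + 3 = 32
G -> C -> F -> B -> A: 12 + 5 + 5 + 9 = 31
Shortest: 20.

20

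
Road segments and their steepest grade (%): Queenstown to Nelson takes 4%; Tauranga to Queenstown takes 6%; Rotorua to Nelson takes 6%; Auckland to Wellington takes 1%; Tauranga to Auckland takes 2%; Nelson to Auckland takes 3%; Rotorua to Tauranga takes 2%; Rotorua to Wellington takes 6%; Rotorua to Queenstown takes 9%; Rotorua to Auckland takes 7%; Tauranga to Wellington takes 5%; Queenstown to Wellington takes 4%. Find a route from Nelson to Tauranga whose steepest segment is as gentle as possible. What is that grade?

3

Some routes from Nelson to Tauranga:
Nelson-Queenstown-Wellington-Tauranga: max(4, 4, 5) = 5
Nelson-Queenstown-Wellington-Rotorua-Tauranga: max(4, 4, 6, 2) = 6
Nelson-Auckland-Tauranga: max(3, 2) = 3
Nelson-Queenstown-Wellington-Auckland-Tauranga: max(4, 4, 1, 2) = 4
Nelson-Auckland-Wellington-Tauranga: max(3, 1, 5) = 5
The minimum achievable maximum is 3%.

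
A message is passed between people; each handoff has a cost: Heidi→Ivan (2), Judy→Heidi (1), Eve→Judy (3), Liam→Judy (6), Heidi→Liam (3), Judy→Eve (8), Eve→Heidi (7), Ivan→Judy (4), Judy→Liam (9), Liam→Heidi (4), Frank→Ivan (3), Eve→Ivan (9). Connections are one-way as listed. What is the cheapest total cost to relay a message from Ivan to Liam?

Routes from Ivan to Liam:
Ivan - Judy - Eve - Heidi - Liam: 4 + 8 + 7 + 3 = 22
Ivan - Judy - Heidi - Liam: 4 + 1 + 3 = 8
Ivan - Judy - Liam: 4 + 9 = 13
The minimum is 8.

8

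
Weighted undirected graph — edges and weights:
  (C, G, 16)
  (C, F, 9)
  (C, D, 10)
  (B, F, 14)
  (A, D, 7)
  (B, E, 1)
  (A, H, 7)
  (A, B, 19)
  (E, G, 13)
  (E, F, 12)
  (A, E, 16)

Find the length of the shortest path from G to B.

14

Comparing a few candidate routes:
G - C - F - B: 16 + 9 + 14 = 39
G - C - F - E - B: 16 + 9 + 12 + 1 = 38
G - C - D - A - E - B: 16 + 10 + 7 + 16 + 1 = 50
G - E - B: 13 + 1 = 14
G - E - A - B: 13 + 16 + 19 = 48
G - E - F - B: 13 + 12 + 14 = 39
Best route has total 14.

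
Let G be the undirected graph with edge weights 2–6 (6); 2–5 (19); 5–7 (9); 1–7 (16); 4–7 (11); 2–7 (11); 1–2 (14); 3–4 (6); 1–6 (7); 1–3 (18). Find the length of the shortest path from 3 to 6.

25

A few of the 3→6 routes:
3 -> 1 -> 6: 18 + 7 = 25
3 -> 4 -> 7 -> 1 -> 6: 6 + 11 + 16 + 7 = 40
3 -> 1 -> 2 -> 6: 18 + 14 + 6 = 38
3 -> 4 -> 7 -> 2 -> 6: 6 + 11 + 11 + 6 = 34
The minimum is 25.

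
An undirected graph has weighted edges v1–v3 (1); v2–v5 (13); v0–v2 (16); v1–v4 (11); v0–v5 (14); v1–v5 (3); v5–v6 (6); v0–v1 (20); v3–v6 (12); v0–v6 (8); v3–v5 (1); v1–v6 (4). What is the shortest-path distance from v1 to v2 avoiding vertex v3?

16

Checking several routes:
v1→v6→v5→v2: 4 + 6 + 13 = 23
v1→v5→v2: 3 + 13 = 16
v1→v5→v0→v2: 3 + 14 + 16 = 33
v1→v6→v0→v2: 4 + 8 + 16 = 28
v1→v5→v6→v0→v2: 3 + 6 + 8 + 16 = 33
Best route has total 16.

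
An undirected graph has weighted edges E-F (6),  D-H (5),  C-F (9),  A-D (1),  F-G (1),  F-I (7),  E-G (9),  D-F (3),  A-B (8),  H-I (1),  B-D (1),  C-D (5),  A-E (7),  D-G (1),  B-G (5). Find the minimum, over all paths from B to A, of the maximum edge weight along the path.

1

A few of the B→A routes:
B -> D -> G -> F -> E -> A: max(1, 1, 1, 6, 7) = 7
B -> G -> F -> D -> A: max(5, 1, 3, 1) = 5
B -> D -> H -> I -> F -> E -> A: max(1, 5, 1, 7, 6, 7) = 7
B -> G -> D -> A: max(5, 1, 1) = 5
B -> D -> F -> E -> A: max(1, 3, 6, 7) = 7
B -> D -> A: max(1, 1) = 1
Smallest bottleneck: 1.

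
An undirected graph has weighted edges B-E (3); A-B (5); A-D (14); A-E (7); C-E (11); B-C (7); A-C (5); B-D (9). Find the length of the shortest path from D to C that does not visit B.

19

Paths from D to C avoiding B:
D→A→E→C: 14 + 7 + 11 = 32
D→A→C: 14 + 5 = 19
Shortest: 19.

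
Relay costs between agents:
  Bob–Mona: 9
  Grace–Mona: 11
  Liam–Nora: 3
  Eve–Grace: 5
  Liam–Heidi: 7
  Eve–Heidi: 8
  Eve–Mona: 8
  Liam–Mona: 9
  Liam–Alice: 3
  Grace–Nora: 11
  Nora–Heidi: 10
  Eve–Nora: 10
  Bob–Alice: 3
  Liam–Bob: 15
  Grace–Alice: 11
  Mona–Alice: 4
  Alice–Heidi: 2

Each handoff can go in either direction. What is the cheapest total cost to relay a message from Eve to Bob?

Checking several routes:
Eve→Heidi→Alice→Bob: 8 + 2 + 3 = 13
Eve→Mona→Bob: 8 + 9 = 17
Eve→Mona→Alice→Bob: 8 + 4 + 3 = 15
The minimum is 13.

13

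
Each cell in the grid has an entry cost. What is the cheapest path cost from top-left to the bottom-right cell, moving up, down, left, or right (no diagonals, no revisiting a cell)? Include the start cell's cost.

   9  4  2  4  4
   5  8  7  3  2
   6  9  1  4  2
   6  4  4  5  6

Take (0,0)→(0,1)→(0,2)→(0,3)→(1,3)→(1,4)→(2,4)→(3,4) for a total of 9 + 4 + 2 + 4 + 3 + 2 + 2 + 6 = 32.

32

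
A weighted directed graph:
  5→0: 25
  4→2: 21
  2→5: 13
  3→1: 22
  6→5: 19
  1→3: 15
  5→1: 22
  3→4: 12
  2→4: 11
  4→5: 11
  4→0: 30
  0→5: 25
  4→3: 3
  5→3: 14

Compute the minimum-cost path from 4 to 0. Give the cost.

30

Routes from 4 to 0:
4→2→5→0: 21 + 13 + 25 = 59
4→5→0: 11 + 25 = 36
4→0: 30
Shortest: 30.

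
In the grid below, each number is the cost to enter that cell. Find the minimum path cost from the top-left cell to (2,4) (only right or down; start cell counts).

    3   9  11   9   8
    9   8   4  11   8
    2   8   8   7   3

40

Path [0,0] -> [1,0] -> [2,0] -> [2,1] -> [2,2] -> [2,3] -> [2,4]: 3 + 9 + 2 + 8 + 8 + 7 + 3 = 40.
(Top row then right column would cost 51.)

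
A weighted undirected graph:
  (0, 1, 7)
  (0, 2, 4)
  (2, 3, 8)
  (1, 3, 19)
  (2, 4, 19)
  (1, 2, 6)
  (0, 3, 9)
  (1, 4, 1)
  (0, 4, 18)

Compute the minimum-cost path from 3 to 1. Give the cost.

14

Comparing a few candidate routes:
3→2→0→1: 8 + 4 + 7 = 19
3→1: 19
3→0→1: 9 + 7 = 16
3→2→1: 8 + 6 = 14
Best route has total 14.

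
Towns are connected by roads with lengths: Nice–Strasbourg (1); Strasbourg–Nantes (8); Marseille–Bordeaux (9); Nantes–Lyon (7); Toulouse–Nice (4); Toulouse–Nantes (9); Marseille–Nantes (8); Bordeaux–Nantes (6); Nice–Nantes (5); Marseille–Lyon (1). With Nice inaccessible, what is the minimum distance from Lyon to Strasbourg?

15

Paths from Lyon to Strasbourg avoiding Nice:
Lyon - Nantes - Strasbourg: 7 + 8 = 15
Lyon - Marseille - Nantes - Strasbourg: 1 + 8 + 8 = 17
Lyon - Marseille - Bordeaux - Nantes - Strasbourg: 1 + 9 + 6 + 8 = 24
Shortest: 15.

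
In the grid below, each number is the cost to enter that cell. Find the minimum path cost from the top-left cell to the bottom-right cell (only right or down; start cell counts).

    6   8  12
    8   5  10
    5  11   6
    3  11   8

Cheapest: r0c0 → r1c0 → r2c0 → r3c0 → r3c1 → r3c2
  6 + 8 + 5 + 3 + 11 + 8 = 41
(Top row then right column would cost 50.)

41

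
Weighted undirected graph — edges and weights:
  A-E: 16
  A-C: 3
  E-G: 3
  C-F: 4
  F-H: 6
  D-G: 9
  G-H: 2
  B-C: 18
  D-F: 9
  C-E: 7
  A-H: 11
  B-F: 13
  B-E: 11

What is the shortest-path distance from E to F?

11

Comparing a few candidate routes:
E→G→H→F: 3 + 2 + 6 = 11
E→C→F: 7 + 4 = 11
E→G→D→F: 3 + 9 + 9 = 21
Best route has total 11.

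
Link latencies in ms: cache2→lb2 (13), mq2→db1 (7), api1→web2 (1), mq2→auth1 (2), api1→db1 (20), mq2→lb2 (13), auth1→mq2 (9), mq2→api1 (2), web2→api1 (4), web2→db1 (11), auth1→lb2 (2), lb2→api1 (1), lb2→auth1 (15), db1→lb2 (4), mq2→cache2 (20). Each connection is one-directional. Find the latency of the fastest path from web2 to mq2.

Candidate routes:
web2 - api1 - db1 - lb2 - auth1 - mq2: 4 + 20 + 4 + 15 + 9 = 52
web2 - db1 - lb2 - auth1 - mq2: 11 + 4 + 15 + 9 = 39
Shortest: 39 ms.

39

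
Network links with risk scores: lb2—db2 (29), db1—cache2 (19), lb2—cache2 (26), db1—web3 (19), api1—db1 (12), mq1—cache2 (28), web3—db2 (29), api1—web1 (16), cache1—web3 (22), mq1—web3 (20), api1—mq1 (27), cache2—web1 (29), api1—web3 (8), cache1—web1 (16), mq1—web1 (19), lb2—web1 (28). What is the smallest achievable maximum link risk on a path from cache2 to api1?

19

Some routes from cache2 to api1:
cache2-db1-api1: max(19, 12) = 19
cache2-db1-web3-cache1-web1-mq1-api1: max(19, 19, 22, 16, 19, 27) = 27
cache2-db1-web3-api1: max(19, 19, 8) = 19
cache2-db1-web3-cache1-web1-api1: max(19, 19, 22, 16, 16) = 22
cache2-db1-web3-mq1-web1-api1: max(19, 19, 20, 19, 16) = 20
Smallest bottleneck: 19.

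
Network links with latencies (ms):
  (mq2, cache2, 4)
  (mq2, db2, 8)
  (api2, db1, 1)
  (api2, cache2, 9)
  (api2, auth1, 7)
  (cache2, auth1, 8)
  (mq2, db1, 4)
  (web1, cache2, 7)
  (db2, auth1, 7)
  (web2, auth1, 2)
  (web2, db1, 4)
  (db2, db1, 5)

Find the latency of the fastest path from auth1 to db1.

Checking several routes:
auth1 -> api2 -> db1: 7 + 1 = 8
auth1 -> db2 -> db1: 7 + 5 = 12
auth1 -> web2 -> db1: 2 + 4 = 6
The minimum is 6 ms.

6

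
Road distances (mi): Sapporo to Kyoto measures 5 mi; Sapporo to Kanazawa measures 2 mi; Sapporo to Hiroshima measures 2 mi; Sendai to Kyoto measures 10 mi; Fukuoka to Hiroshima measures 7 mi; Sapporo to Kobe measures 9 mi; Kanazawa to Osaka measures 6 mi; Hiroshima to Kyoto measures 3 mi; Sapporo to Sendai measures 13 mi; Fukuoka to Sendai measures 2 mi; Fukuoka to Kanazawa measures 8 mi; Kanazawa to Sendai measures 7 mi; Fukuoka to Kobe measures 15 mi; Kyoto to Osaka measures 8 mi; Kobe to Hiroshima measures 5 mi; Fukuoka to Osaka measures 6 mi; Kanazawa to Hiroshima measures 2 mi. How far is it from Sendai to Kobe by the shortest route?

A few of the Sendai→Kobe routes:
Sendai - Fukuoka - Kanazawa - Hiroshima - Kobe: 2 + 8 + 2 + 5 = 17
Sendai - Fukuoka - Hiroshima - Kobe: 2 + 7 + 5 = 14
Sendai - Kanazawa - Sapporo - Hiroshima - Kobe: 7 + 2 + 2 + 5 = 16
Sendai - Kanazawa - Hiroshima - Kobe: 7 + 2 + 5 = 14
The minimum is 14 mi.

14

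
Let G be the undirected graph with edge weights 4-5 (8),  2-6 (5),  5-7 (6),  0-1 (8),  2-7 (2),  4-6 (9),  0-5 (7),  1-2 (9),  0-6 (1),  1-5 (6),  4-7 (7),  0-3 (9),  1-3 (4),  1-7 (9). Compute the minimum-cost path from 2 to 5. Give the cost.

A few of the 2→5 routes:
2 - 6 - 0 - 5: 5 + 1 + 7 = 13
2 - 1 - 5: 9 + 6 = 15
2 - 7 - 5: 2 + 6 = 8
2 - 7 - 1 - 5: 2 + 9 + 6 = 17
2 - 7 - 4 - 5: 2 + 7 + 8 = 17
Shortest: 8.

8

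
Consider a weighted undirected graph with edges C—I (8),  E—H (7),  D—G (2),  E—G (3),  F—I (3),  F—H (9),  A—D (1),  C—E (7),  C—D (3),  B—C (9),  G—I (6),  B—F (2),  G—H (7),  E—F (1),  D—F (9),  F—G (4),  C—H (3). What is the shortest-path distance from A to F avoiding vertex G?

Checking several routes:
A→D→C→E→F: 1 + 3 + 7 + 1 = 12
A→D→C→H→E→F: 1 + 3 + 3 + 7 + 1 = 15
A→D→F: 1 + 9 = 10
A→D→C→I→F: 1 + 3 + 8 + 3 = 15
A→D→C→H→F: 1 + 3 + 3 + 9 = 16
A→D→C→B→F: 1 + 3 + 9 + 2 = 15
Best route has total 10.

10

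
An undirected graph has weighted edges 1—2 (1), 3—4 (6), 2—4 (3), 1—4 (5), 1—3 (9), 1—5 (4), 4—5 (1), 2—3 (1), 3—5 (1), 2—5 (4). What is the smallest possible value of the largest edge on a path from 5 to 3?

Checking several routes:
5 → 1 → 2 → 3: max(4, 1, 1) = 4
5 → 1 → 4 → 2 → 3: max(4, 5, 3, 1) = 5
5 → 3: max(1) = 1
5 → 2 → 3: max(4, 1) = 4
5 → 4 → 2 → 3: max(1, 3, 1) = 3
5 → 4 → 1 → 2 → 3: max(1, 5, 1, 1) = 5
Smallest bottleneck: 1.

1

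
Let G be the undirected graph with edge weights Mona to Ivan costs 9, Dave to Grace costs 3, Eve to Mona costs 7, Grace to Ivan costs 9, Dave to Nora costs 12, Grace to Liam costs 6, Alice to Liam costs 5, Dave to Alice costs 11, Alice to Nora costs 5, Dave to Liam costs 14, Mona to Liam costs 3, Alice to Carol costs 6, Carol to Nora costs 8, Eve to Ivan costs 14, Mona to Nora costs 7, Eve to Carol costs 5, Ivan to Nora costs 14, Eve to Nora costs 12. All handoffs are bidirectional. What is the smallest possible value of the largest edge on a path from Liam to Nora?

5

Checking several routes:
Liam-Mona-Eve-Carol-Alice-Nora: max(3, 7, 5, 6, 5) = 7
Liam-Alice-Nora: max(5, 5) = 5
Liam-Alice-Carol-Eve-Mona-Nora: max(5, 6, 5, 7, 7) = 7
The minimum achievable maximum is 5.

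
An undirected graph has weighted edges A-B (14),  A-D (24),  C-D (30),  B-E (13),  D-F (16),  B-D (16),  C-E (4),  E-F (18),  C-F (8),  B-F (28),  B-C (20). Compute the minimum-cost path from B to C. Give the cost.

17

Some routes from B to C:
B-E-C: 13 + 4 = 17
B-F-C: 28 + 8 = 36
B-C: 20
B-E-F-C: 13 + 18 + 8 = 39
Shortest: 17.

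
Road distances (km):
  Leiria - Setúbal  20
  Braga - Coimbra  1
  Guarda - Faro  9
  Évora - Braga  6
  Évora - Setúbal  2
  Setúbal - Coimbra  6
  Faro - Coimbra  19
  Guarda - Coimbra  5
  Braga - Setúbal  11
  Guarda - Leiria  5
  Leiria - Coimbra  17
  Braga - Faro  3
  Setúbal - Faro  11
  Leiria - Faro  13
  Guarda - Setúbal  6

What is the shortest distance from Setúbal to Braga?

Comparing a few candidate routes:
Setúbal -> Faro -> Braga: 11 + 3 = 14
Setúbal -> Évora -> Braga: 2 + 6 = 8
Setúbal -> Guarda -> Coimbra -> Braga: 6 + 5 + 1 = 12
Setúbal -> Coimbra -> Braga: 6 + 1 = 7
Setúbal -> Braga: 11
Setúbal -> Guarda -> Faro -> Braga: 6 + 9 + 3 = 18
Shortest: 7 km.

7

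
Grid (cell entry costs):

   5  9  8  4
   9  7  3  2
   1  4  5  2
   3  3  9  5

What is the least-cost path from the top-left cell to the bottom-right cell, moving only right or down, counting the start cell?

31

One optimal route is r0c0→r1c0→r2c0→r2c1→r2c2→r2c3→r3c3.
Its cost is 5 + 9 + 1 + 4 + 5 + 2 + 5 = 31.
For comparison, the top-then-right route costs 35.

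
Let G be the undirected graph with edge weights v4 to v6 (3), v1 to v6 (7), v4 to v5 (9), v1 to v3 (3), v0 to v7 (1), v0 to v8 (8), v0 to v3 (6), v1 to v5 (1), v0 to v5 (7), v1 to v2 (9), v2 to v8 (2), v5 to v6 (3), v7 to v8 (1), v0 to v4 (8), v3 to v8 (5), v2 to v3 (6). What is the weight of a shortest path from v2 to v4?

12

A few of the v2→v4 routes:
v2→v8→v7→v0→v5→v6→v4: 2 + 1 + 1 + 7 + 3 + 3 = 17
v2→v1→v5→v6→v4: 9 + 1 + 3 + 3 = 16
v2→v3→v1→v5→v6→v4: 6 + 3 + 1 + 3 + 3 = 16
v2→v8→v7→v0→v4: 2 + 1 + 1 + 8 = 12
Shortest: 12.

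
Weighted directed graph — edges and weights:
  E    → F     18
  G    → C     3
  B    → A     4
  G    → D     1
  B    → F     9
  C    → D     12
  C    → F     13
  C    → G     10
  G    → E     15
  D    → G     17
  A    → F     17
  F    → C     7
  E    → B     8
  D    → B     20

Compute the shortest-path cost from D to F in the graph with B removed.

Candidate routes:
D -> G -> C -> F: 17 + 3 + 13 = 33
D -> G -> E -> F: 17 + 15 + 18 = 50
Best route has total 33.

33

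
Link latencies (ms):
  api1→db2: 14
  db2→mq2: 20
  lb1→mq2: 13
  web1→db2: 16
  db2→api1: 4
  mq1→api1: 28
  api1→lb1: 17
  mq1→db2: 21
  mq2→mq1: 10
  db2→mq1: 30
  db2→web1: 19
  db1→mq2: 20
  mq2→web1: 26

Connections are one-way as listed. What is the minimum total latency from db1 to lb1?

Paths from db1 to lb1:
db1→mq2→mq1→db2→api1→lb1: 20 + 10 + 21 + 4 + 17 = 72
db1→mq2→web1→db2→mq1→api1→lb1: 20 + 26 + 16 + 30 + 28 + 17 = 137
db1→mq2→web1→db2→api1→lb1: 20 + 26 + 16 + 4 + 17 = 83
db1→mq2→mq1→api1→lb1: 20 + 10 + 28 + 17 = 75
Shortest: 72 ms.

72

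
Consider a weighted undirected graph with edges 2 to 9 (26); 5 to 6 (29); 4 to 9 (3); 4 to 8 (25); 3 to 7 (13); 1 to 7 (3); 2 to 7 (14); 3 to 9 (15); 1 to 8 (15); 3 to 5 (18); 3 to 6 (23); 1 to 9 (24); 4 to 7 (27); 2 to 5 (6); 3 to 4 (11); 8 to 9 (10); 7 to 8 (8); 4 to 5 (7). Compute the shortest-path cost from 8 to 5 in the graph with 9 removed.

Checking several routes:
8 -> 1 -> 7 -> 2 -> 5: 15 + 3 + 14 + 6 = 38
8 -> 4 -> 5: 25 + 7 = 32
8 -> 7 -> 3 -> 4 -> 5: 8 + 13 + 11 + 7 = 39
8 -> 7 -> 3 -> 5: 8 + 13 + 18 = 39
8 -> 7 -> 4 -> 5: 8 + 27 + 7 = 42
8 -> 7 -> 2 -> 5: 8 + 14 + 6 = 28
Shortest: 28.

28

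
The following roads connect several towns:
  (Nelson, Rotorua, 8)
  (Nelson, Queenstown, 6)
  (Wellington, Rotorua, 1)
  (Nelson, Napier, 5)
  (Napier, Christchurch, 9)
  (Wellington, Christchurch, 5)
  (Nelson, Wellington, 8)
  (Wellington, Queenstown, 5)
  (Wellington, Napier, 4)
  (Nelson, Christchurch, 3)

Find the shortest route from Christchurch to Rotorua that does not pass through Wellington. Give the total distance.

11

Candidate routes:
Christchurch-Nelson-Rotorua: 3 + 8 = 11
Christchurch-Napier-Nelson-Rotorua: 9 + 5 + 8 = 22
Shortest: 11.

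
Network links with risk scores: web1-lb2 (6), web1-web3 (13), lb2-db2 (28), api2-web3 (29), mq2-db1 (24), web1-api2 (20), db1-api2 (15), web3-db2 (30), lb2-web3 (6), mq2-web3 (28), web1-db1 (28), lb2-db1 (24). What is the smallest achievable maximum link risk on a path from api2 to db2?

Comparing a few candidate routes:
api2 - db1 - lb2 - db2: max(15, 24, 28) = 28
api2 - web1 - lb2 - db2: max(20, 6, 28) = 28
api2 - web1 - db1 - lb2 - db2: max(20, 28, 24, 28) = 28
api2 - web1 - web3 - lb2 - db2: max(20, 13, 6, 28) = 28
api2 - web1 - db1 - mq2 - web3 - lb2 - db2: max(20, 28, 24, 28, 6, 28) = 28
api2 - web1 - web3 - mq2 - db1 - lb2 - db2: max(20, 13, 28, 24, 24, 28) = 28
Smallest bottleneck: 28.

28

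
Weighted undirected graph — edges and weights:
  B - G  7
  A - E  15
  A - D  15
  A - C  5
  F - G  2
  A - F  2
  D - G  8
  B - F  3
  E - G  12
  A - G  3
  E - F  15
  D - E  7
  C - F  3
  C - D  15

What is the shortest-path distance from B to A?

5

A few of the B→A routes:
B - G - F - A: 7 + 2 + 2 = 11
B - F - G - A: 3 + 2 + 3 = 8
B - F - A: 3 + 2 = 5
B - G - A: 7 + 3 = 10
B - F - C - A: 3 + 3 + 5 = 11
The minimum is 5.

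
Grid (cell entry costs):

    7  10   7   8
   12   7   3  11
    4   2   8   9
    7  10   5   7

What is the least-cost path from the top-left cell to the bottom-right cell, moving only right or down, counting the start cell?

Best path: [0,0]→[1,0]→[2,0]→[2,1]→[2,2]→[3,2]→[3,3]
Cost: 7 + 12 + 4 + 2 + 8 + 5 + 7 = 45
(Top row then right column would cost 59.)

45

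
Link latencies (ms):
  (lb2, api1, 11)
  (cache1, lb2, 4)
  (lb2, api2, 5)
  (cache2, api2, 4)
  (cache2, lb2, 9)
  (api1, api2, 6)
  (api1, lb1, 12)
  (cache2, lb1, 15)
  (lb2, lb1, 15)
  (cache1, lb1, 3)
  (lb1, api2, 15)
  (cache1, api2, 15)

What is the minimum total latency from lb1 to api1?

12

Checking several routes:
lb1 -> cache1 -> lb2 -> api1: 3 + 4 + 11 = 18
lb1 -> cache1 -> lb2 -> api2 -> api1: 3 + 4 + 5 + 6 = 18
lb1 -> api1: 12
lb1 -> api2 -> api1: 15 + 6 = 21
Shortest: 12 ms.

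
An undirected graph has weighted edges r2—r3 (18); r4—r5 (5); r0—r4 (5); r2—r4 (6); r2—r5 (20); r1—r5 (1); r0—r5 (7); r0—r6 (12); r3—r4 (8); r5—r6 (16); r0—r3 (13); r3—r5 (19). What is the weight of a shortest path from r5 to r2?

Comparing a few candidate routes:
r5-r2: 20
r5-r0-r4-r2: 7 + 5 + 6 = 18
r5-r4-r2: 5 + 6 = 11
Best route has total 11.

11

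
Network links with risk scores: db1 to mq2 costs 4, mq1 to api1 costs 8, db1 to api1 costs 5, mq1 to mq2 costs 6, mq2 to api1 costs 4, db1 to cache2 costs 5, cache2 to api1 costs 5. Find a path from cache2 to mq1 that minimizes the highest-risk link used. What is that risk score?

Comparing a few candidate routes:
cache2→api1→db1→mq2→mq1: max(5, 5, 4, 6) = 6
cache2→db1→api1→mq2→mq1: max(5, 5, 4, 6) = 6
cache2→db1→api1→mq1: max(5, 5, 8) = 8
cache2→api1→mq2→mq1: max(5, 4, 6) = 6
cache2→db1→mq2→api1→mq1: max(5, 4, 4, 8) = 8
cache2→db1→mq2→mq1: max(5, 4, 6) = 6
The minimum achievable maximum is 6.

6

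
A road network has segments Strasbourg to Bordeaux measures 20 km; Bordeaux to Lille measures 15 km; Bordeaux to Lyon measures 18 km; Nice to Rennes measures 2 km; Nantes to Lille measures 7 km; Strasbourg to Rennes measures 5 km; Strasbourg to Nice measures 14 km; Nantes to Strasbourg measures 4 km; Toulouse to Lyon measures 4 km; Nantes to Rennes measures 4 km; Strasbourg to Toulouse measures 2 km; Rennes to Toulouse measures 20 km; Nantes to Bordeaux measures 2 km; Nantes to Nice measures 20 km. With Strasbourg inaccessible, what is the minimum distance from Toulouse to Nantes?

24

Paths from Toulouse to Nantes avoiding Strasbourg:
Toulouse-Rennes-Nantes: 20 + 4 = 24
Toulouse-Lyon-Bordeaux-Lille-Nantes: 4 + 18 + 15 + 7 = 44
Toulouse-Rennes-Nice-Nantes: 20 + 2 + 20 = 42
Toulouse-Lyon-Bordeaux-Nantes: 4 + 18 + 2 = 24
The minimum is 24 km.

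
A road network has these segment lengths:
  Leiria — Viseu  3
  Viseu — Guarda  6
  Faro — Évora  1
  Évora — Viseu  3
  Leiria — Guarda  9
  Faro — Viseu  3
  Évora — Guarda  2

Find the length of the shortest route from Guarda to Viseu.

Checking several routes:
Guarda -> Évora -> Viseu: 2 + 3 = 5
Guarda -> Viseu: 6
Guarda -> Évora -> Faro -> Viseu: 2 + 1 + 3 = 6
Shortest: 5.

5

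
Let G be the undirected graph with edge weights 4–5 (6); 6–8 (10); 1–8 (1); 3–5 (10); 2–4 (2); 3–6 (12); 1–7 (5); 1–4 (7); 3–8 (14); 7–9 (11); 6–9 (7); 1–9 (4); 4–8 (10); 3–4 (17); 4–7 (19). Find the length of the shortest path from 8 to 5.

14

A few of the 8→5 routes:
8→4→5: 10 + 6 = 16
8→1→4→5: 1 + 7 + 6 = 14
8→3→5: 14 + 10 = 24
Shortest: 14.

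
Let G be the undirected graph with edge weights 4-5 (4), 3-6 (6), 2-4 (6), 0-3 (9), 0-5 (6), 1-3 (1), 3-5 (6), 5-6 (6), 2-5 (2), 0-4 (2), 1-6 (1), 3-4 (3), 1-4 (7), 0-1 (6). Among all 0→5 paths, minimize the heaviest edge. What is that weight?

4

Comparing a few candidate routes:
0-4-3-5: max(2, 3, 6) = 6
0-5: max(6) = 6
0-4-5: max(2, 4) = 4
0-4-2-5: max(2, 6, 2) = 6
0-4-3-1-6-5: max(2, 3, 1, 1, 6) = 6
0-4-3-6-5: max(2, 3, 6, 6) = 6
The minimum achievable maximum is 4.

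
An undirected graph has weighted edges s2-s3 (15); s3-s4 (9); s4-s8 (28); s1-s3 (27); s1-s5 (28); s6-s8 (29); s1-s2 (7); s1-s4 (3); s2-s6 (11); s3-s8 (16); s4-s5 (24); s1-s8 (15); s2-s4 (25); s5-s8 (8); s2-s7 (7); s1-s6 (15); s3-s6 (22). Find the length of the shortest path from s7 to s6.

A few of the s7→s6 routes:
s7 → s2 → s3 → s6: 7 + 15 + 22 = 44
s7 → s2 → s1 → s6: 7 + 7 + 15 = 29
s7 → s2 → s6: 7 + 11 = 18
s7 → s2 → s1 → s4 → s3 → s6: 7 + 7 + 3 + 9 + 22 = 48
Best route has total 18.

18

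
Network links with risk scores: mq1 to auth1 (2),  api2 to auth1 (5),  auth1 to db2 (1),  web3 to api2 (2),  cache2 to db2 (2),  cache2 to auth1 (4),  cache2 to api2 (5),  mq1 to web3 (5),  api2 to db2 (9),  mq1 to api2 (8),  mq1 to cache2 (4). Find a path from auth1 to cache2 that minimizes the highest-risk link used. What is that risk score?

A few of the auth1→cache2 routes:
auth1 → db2 → cache2: max(1, 2) = 2
auth1 → api2 → web3 → mq1 → cache2: max(5, 2, 5, 4) = 5
auth1 → cache2: max(4) = 4
auth1 → mq1 → cache2: max(2, 4) = 4
auth1 → mq1 → web3 → api2 → cache2: max(2, 5, 2, 5) = 5
auth1 → api2 → cache2: max(5, 5) = 5
Smallest bottleneck: 2.

2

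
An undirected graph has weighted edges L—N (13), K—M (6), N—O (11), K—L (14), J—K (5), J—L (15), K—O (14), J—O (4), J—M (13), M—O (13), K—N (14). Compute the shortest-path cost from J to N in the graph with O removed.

Candidate routes:
J -> L -> N: 15 + 13 = 28
J -> K -> N: 5 + 14 = 19
J -> M -> K -> N: 13 + 6 + 14 = 33
J -> L -> K -> N: 15 + 14 + 14 = 43
J -> K -> L -> N: 5 + 14 + 13 = 32
J -> M -> K -> L -> N: 13 + 6 + 14 + 13 = 46
Best route has total 19.

19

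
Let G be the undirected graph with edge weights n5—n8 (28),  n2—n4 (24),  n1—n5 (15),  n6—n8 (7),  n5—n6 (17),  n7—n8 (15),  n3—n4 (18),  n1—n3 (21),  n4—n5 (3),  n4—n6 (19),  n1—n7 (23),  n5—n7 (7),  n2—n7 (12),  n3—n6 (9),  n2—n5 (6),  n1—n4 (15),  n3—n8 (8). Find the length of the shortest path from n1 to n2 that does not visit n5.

35

Some routes from n1 to n2 avoiding n5:
n1→n4→n2: 15 + 24 = 39
n1→n7→n2: 23 + 12 = 35
n1→n3→n8→n7→n2: 21 + 8 + 15 + 12 = 56
Best route has total 35.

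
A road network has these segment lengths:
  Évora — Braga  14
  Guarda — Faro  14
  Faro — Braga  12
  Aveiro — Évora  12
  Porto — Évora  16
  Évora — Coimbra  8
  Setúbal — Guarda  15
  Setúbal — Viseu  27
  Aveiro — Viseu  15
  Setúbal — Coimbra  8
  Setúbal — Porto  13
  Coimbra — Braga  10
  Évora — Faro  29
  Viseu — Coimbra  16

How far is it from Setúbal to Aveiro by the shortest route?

Comparing a few candidate routes:
Setúbal - Coimbra - Viseu - Aveiro: 8 + 16 + 15 = 39
Setúbal - Coimbra - Évora - Aveiro: 8 + 8 + 12 = 28
Setúbal - Porto - Évora - Aveiro: 13 + 16 + 12 = 41
Best route has total 28.

28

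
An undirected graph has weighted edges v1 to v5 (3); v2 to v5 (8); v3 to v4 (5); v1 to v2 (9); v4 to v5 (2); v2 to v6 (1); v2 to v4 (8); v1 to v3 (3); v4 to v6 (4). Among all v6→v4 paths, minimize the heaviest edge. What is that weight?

Some routes from v6 to v4:
v6→v2→v4: max(1, 8) = 8
v6→v2→v1→v5→v4: max(1, 9, 3, 2) = 9
v6→v2→v5→v4: max(1, 8, 2) = 8
v6→v4: max(4) = 4
v6→v2→v5→v1→v3→v4: max(1, 8, 3, 3, 5) = 8
Smallest bottleneck: 4.

4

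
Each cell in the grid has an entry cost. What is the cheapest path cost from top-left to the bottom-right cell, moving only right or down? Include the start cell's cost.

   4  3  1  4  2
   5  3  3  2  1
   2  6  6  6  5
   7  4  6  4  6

Path [0,0] → [0,1] → [0,2] → [1,2] → [1,3] → [1,4] → [2,4] → [3,4]: 4 + 3 + 1 + 3 + 2 + 1 + 5 + 6 = 25.

25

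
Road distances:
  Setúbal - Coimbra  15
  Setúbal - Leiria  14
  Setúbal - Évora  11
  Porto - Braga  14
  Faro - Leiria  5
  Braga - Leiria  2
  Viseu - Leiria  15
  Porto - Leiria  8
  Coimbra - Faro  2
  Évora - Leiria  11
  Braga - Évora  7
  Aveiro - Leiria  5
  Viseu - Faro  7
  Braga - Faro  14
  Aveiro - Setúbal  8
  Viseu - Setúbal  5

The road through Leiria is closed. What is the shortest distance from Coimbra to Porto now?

30

Routes from Coimbra to Porto avoiding Leiria:
Coimbra -> Faro -> Braga -> Porto: 2 + 14 + 14 = 30
Coimbra -> Setúbal -> Viseu -> Faro -> Braga -> Porto: 15 + 5 + 7 + 14 + 14 = 55
Coimbra -> Setúbal -> Évora -> Braga -> Porto: 15 + 11 + 7 + 14 = 47
Coimbra -> Faro -> Viseu -> Setúbal -> Évora -> Braga -> Porto: 2 + 7 + 5 + 11 + 7 + 14 = 46
The minimum is 30.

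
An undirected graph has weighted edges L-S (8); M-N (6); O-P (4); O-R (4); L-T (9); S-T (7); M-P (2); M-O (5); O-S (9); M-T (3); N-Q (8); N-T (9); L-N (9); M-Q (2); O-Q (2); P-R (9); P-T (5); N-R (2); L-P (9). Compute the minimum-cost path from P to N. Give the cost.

A few of the P→N routes:
P → R → N: 9 + 2 = 11
P → M → Q → N: 2 + 2 + 8 = 12
P → M → O → R → N: 2 + 5 + 4 + 2 = 13
P → M → Q → O → R → N: 2 + 2 + 2 + 4 + 2 = 12
P → O → R → N: 4 + 4 + 2 = 10
P → M → N: 2 + 6 = 8
The minimum is 8.

8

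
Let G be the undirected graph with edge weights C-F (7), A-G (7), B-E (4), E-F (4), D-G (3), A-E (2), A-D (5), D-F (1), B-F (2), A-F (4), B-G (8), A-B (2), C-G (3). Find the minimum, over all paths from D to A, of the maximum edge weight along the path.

A few of the D→A routes:
D - F - E - A: max(1, 4, 2) = 4
D - F - B - E - A: max(1, 2, 4, 2) = 4
D - F - E - B - A: max(1, 4, 4, 2) = 4
D - F - A: max(1, 4) = 4
D - F - B - A: max(1, 2, 2) = 2
The minimum achievable maximum is 2.

2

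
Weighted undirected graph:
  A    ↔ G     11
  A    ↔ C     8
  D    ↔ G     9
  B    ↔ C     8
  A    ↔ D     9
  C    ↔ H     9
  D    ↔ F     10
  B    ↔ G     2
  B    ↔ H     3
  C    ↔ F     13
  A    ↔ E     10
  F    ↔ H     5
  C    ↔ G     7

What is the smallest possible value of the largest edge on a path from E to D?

Some routes from E to D:
E → A → D: max(10, 9) = 10
E → A → C → B → G → D: max(10, 8, 8, 2, 9) = 10
E → A → C → H → B → G → D: max(10, 8, 9, 3, 2, 9) = 10
E → A → C → G → B → H → F → D: max(10, 8, 7, 2, 3, 5, 10) = 10
E → A → C → B → H → F → D: max(10, 8, 8, 3, 5, 10) = 10
E → A → C → G → D: max(10, 8, 7, 9) = 10
The minimum achievable maximum is 10.

10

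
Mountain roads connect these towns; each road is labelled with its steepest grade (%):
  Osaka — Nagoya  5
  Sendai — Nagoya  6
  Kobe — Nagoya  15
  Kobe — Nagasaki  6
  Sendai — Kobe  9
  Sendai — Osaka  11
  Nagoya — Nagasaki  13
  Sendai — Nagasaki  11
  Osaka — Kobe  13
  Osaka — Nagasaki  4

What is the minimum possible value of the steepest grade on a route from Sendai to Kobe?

6

Checking several routes:
Sendai → Osaka → Nagasaki → Kobe: max(11, 4, 6) = 11
Sendai → Nagoya → Osaka → Nagasaki → Kobe: max(6, 5, 4, 6) = 6
Sendai → Kobe: max(9) = 9
The minimum achievable maximum is 6%.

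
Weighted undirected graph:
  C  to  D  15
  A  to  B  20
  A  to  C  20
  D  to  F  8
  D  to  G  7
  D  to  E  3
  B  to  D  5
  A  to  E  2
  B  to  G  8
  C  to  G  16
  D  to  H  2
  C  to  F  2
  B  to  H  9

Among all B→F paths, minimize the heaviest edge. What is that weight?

8

Comparing a few candidate routes:
B -> D -> C -> F: max(5, 15, 2) = 15
B -> G -> D -> F: max(8, 7, 8) = 8
B -> G -> D -> C -> F: max(8, 7, 15, 2) = 15
B -> D -> F: max(5, 8) = 8
B -> H -> D -> F: max(9, 2, 8) = 9
The minimum achievable maximum is 8.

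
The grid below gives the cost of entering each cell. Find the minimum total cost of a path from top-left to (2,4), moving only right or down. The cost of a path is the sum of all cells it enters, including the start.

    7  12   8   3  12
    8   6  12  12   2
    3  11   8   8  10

54

Best path: r0c0 → r0c1 → r0c2 → r0c3 → r0c4 → r1c4 → r2c4
Cost: 7 + 12 + 8 + 3 + 12 + 2 + 10 = 54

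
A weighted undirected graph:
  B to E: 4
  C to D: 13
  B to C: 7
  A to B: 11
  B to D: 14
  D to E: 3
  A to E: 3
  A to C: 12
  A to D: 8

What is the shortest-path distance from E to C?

Comparing a few candidate routes:
E→D→A→C: 3 + 8 + 12 = 23
E→A→C: 3 + 12 = 15
E→A→B→C: 3 + 11 + 7 = 21
E→B→C: 4 + 7 = 11
E→D→C: 3 + 13 = 16
The minimum is 11.

11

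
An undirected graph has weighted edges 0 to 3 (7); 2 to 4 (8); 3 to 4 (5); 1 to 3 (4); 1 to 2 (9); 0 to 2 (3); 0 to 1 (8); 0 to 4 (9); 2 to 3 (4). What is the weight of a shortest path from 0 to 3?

Some routes from 0 to 3:
0→1→3: 8 + 4 = 12
0→3: 7
0→4→3: 9 + 5 = 14
0→2→4→3: 3 + 8 + 5 = 16
0→2→3: 3 + 4 = 7
0→2→1→3: 3 + 9 + 4 = 16
The minimum is 7.

7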